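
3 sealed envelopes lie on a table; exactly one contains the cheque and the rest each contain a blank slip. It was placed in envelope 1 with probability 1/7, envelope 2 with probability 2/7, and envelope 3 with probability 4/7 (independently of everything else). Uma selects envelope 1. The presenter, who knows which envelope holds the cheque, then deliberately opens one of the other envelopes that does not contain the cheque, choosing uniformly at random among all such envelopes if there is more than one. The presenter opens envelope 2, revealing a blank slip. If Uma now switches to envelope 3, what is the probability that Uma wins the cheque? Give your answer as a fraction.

Consider each possible location of the cheque in turn.
If it is in envelope 1 (prior 1/7): the presenter has 2 equally likely choices, so probability 1/2; weight (1/7)·(1/2) = 1/14.
If it is in envelope 2 (prior 2/7): the presenter opened envelope 2, so this case is ruled out; weight (2/7)·0 = 0.
If it is in envelope 3 (prior 4/7): the presenter has no choice, probability 1; weight (4/7)·1 = 4/7.
The weights sum to 9/14.
So P(the cheque in envelope 3 | the presenter opened envelope 2) = (4/7) / (9/14) = 8/9.

8/9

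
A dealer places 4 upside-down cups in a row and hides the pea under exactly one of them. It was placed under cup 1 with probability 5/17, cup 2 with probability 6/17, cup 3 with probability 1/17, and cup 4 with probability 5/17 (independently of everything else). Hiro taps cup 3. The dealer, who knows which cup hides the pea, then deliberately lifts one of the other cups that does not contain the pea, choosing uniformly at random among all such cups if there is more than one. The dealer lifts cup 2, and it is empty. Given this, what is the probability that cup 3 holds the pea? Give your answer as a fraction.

Condition on the true location of the pea.
If it is under either of cups 1 and 4 (prior 5/17 each): the dealer has 2 equally likely choices, so probability 1/2; weight (5/17)·(1/2) = 5/34 each.
If it is under cup 2 (prior 6/17): the dealer opened cup 2, so this case is ruled out; weight (6/17)·0 = 0.
If it is under cup 3 (prior 1/17): the dealer has 3 equally likely choices, so probability 1/3; weight (1/17)·(1/3) = 1/51.
The weights sum to 16/51.
So P(the pea under cup 3 | the dealer opened cup 2) = (1/51) / (16/51) = 1/16.

1/16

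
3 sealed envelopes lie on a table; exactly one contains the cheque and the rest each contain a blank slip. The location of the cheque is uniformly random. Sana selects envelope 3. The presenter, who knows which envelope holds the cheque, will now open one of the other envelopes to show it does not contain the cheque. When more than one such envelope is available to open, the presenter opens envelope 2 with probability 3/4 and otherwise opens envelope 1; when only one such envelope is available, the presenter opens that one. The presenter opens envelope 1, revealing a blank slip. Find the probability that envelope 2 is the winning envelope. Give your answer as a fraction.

Apply Bayes' rule, conditioning on where the cheque actually is.
If it is in envelope 1 (prior 1/3): the presenter opened envelope 1, so this case is ruled out; weight (1/3)·0 = 0.
If it is in envelope 2 (prior 1/3): only envelope 1 is available, probability 1; weight (1/3)·1 = 1/3.
If it is in envelope 3 (prior 1/3): envelope 2 is available but not opened, probability 1/4; weight (1/3)·(1/4) = 1/12.
The weights sum to 5/12.
So P(the cheque in envelope 2 | the presenter opened envelope 1) = (1/3) / (5/12) = 4/5.

4/5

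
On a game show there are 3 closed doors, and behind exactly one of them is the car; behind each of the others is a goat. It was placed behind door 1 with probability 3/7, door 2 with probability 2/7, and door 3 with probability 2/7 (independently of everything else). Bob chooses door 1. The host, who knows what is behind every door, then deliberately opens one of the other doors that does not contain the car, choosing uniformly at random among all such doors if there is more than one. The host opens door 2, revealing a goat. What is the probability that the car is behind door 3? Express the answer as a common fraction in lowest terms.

4/7

Consider each possible location of the car in turn.
If it is behind door 1 (prior 3/7): the host has 2 equally likely choices, so probability 1/2; weight (3/7)·(1/2) = 3/14.
If it is behind door 2 (prior 2/7): the host opened door 2, so this case is ruled out; weight (2/7)·0 = 0.
If it is behind door 3 (prior 2/7): the host has no choice, probability 1; weight (2/7)·1 = 2/7.
The weights sum to 1/2.
So P(the car behind door 3 | the host opened door 2) = (2/7) / (1/2) = 4/7.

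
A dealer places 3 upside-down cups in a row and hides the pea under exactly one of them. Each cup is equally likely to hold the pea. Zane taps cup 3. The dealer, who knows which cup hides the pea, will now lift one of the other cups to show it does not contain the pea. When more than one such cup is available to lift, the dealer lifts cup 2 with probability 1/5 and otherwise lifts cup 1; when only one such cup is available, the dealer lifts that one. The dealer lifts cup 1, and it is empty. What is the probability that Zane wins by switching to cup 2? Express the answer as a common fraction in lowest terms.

5/9

Condition on the true location of the pea.
If it is under cup 1 (prior 1/3): the dealer opened cup 1, so this case is ruled out; weight (1/3)·0 = 0.
If it is under cup 2 (prior 1/3): only cup 1 is available, probability 1; weight (1/3)·1 = 1/3.
If it is under cup 3 (prior 1/3): cup 2 is available but not opened, probability 4/5; weight (1/3)·(4/5) = 4/15.
The weights sum to 3/5.
So P(the pea under cup 2 | the dealer opened cup 1) = (1/3) / (3/5) = 5/9.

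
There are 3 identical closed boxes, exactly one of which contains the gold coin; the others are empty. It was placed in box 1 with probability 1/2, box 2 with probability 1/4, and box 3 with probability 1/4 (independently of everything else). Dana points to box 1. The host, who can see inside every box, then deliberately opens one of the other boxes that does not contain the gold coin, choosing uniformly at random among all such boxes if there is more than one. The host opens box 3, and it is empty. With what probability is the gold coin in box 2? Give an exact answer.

Apply Bayes' rule, conditioning on where the gold coin actually is.
If it is in box 1 (prior 1/2): the host has 2 equally likely choices, so probability 1/2; weight (1/2)·(1/2) = 1/4.
If it is in box 2 (prior 1/4): the host has no choice, probability 1; weight (1/4)·1 = 1/4.
If it is in box 3 (prior 1/4): the host opened box 3, so this case is ruled out; weight (1/4)·0 = 0.
The weights sum to 1/2.
So P(the gold coin in box 2 | the host opened box 3) = (1/4) / (1/2) = 1/2.

1/2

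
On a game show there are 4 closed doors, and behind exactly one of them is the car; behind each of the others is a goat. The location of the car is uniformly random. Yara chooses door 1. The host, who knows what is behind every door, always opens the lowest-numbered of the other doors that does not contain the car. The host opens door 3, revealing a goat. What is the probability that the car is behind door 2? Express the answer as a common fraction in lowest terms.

Condition on the true location of the car.
If it is behind either of doors 1 and 4 (prior 1/4 each): the host would have opened door 2 instead, probability 0; weight (1/4)·0 = 0 each.
If it is behind door 2 (prior 1/4): door 3 is the lowest-numbered option available, probability 1; weight (1/4)·1 = 1/4.
If it is behind door 3 (prior 1/4): the host opened door 3, so this case is ruled out; weight (1/4)·0 = 0.
The weights sum to 1/4.
So P(the car behind door 2 | the host opened door 3) = (1/4) / (1/4) = 1.

1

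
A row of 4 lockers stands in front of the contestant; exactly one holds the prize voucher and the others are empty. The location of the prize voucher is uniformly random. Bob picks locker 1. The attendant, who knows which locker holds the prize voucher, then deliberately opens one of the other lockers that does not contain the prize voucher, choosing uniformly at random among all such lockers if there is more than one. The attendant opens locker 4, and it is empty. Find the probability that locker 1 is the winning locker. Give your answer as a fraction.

Condition on the true location of the prize voucher.
If it is in locker 1 (prior 1/4): the attendant has 3 equally likely choices, so probability 1/3; weight (1/4)·(1/3) = 1/12.
If it is in either of lockers 2 and 3 (prior 1/4 each): the attendant has 2 equally likely choices, so probability 1/2; weight (1/4)·(1/2) = 1/8 each.
If it is in locker 4 (prior 1/4): the attendant opened locker 4, so this case is ruled out; weight (1/4)·0 = 0.
The weights sum to 1/3.
So P(the prize voucher in locker 1 | the attendant opened locker 4) = (1/12) / (1/3) = 1/4.

1/4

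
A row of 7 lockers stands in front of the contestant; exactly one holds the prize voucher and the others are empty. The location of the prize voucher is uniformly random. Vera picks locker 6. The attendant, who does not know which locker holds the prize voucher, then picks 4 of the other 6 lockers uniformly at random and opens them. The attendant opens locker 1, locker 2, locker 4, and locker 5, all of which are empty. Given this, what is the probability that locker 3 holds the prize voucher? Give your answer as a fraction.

1/3

Because the attendant chose which lockers to open without knowing where the prize voucher is, the choice is independent of the prize location. Learning that none of the 4 opened lockers holds the prize voucher simply rules out those 4 locations and leaves the remaining 3 lockers still equally likely by symmetry.
So P(the prize voucher in locker 3) = 1/3.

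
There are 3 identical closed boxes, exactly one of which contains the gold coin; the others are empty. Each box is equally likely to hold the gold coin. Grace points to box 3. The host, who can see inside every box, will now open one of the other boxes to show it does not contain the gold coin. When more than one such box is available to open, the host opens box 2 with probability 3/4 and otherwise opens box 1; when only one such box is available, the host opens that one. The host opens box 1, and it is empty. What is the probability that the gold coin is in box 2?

4/5

Consider each possible location of the gold coin in turn.
If it is in box 1 (prior 1/3): the host opened box 1, so this case is ruled out; weight (1/3)·0 = 0.
If it is in box 2 (prior 1/3): only box 1 is available, probability 1; weight (1/3)·1 = 1/3.
If it is in box 3 (prior 1/3): box 2 is available but not opened, probability 1/4; weight (1/3)·(1/4) = 1/12.
The weights sum to 5/12.
So P(the gold coin in box 2 | the host opened box 1) = (1/3) / (5/12) = 4/5.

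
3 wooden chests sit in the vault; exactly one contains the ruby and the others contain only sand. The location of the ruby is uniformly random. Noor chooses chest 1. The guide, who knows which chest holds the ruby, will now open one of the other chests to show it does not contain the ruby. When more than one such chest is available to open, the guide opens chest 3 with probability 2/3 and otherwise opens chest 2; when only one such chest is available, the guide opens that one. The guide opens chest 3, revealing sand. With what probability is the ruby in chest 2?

3/5

Consider each possible location of the ruby in turn.
If it is in chest 1 (prior 1/3): chest 3 is available, opened with probability 2/3; weight (1/3)·(2/3) = 2/9.
If it is in chest 2 (prior 1/3): only chest 3 is available, probability 1; weight (1/3)·1 = 1/3.
If it is in chest 3 (prior 1/3): the guide opened chest 3, so this case is ruled out; weight (1/3)·0 = 0.
The weights sum to 5/9.
So P(the ruby in chest 2 | the guide opened chest 3) = (1/3) / (5/9) = 3/5.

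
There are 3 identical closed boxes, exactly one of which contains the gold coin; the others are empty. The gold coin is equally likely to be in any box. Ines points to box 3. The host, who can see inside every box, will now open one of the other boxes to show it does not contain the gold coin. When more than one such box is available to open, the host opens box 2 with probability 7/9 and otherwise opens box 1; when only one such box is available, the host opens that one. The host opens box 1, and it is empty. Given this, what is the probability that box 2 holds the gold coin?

9/11

Consider each possible location of the gold coin in turn.
If it is in box 1 (prior 1/3): the host opened box 1, so this case is ruled out; weight (1/3)·0 = 0.
If it is in box 2 (prior 1/3): only box 1 is available, probability 1; weight (1/3)·1 = 1/3.
If it is in box 3 (prior 1/3): box 2 is available but not opened, probability 2/9; weight (1/3)·(2/9) = 2/27.
The weights sum to 11/27.
So P(the gold coin in box 2 | the host opened box 1) = (1/3) / (11/27) = 9/11.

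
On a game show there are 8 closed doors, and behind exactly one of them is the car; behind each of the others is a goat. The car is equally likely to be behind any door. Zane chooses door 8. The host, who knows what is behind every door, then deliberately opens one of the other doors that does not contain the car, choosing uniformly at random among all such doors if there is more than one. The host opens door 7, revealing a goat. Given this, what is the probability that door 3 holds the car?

Apply Bayes' rule, conditioning on where the car actually is.
If it is behind any of doors 1, 2, 3, 4, 5, and 6 (prior 1/8 each): the host has 6 equally likely choices, so probability 1/6; weight (1/8)·(1/6) = 1/48 each.
If it is behind door 7 (prior 1/8): the host opened door 7, so this case is ruled out; weight (1/8)·0 = 0.
If it is behind door 8 (prior 1/8): the host has 7 equally likely choices, so probability 1/7; weight (1/8)·(1/7) = 1/56.
The weights sum to 1/7.
So P(the car behind door 3 | the host opened door 7) = (1/48) / (1/7) = 7/48.

7/48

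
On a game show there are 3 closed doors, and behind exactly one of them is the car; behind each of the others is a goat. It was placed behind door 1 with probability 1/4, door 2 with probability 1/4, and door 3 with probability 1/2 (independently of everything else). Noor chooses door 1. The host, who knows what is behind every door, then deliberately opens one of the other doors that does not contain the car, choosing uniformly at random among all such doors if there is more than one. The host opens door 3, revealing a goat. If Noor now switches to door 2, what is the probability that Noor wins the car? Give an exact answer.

2/3

Condition on the true location of the car.
If it is behind door 1 (prior 1/4): the host has 2 equally likely choices, so probability 1/2; weight (1/4)·(1/2) = 1/8.
If it is behind door 2 (prior 1/4): the host has no choice, probability 1; weight (1/4)·1 = 1/4.
If it is behind door 3 (prior 1/2): the host opened door 3, so this case is ruled out; weight (1/2)·0 = 0.
The weights sum to 3/8.
So P(the car behind door 2 | the host opened door 3) = (1/4) / (3/8) = 2/3.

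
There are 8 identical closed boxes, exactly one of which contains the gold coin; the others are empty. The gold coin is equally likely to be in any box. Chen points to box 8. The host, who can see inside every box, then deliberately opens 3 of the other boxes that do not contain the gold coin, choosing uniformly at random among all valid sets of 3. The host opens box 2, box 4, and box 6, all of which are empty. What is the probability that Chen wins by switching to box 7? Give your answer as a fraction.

Consider each possible location of the gold coin in turn.
If it is in any of boxes 1, 3, 5, and 7 (prior 1/8 each): the host has 20 equally likely choices, so probability 1/20; weight (1/8)·(1/20) = 1/160 each.
If it is in any of boxes 2, 4, and 6 (prior 1/8 each): that box was opened and seen not to hold the prize — ruled out; weight (1/8)·0 = 0 each.
If it is in box 8 (prior 1/8): the host has 35 equally likely choices, so probability 1/35; weight (1/8)·(1/35) = 1/280.
The weights sum to 1/35.
So P(the gold coin in box 7 | the host opened box 2, box 4, and box 6) = (1/160) / (1/35) = 7/32.

7/32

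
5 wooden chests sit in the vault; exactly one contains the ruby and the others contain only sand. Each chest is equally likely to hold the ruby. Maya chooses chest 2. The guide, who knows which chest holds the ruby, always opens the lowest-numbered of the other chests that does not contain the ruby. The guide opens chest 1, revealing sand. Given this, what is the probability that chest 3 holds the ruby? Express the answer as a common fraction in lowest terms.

Consider each possible location of the ruby in turn.
If it is in chest 1 (prior 1/5): the guide opened chest 1, so this case is ruled out; weight (1/5)·0 = 0.
If it is in any of chests 2, 3, 4, and 5 (prior 1/5 each): chest 1 is the lowest-numbered option available, probability 1; weight (1/5)·1 = 1/5 each.
The weights sum to 4/5.
So P(the ruby in chest 3 | the guide opened chest 1) = (1/5) / (4/5) = 1/4.

1/4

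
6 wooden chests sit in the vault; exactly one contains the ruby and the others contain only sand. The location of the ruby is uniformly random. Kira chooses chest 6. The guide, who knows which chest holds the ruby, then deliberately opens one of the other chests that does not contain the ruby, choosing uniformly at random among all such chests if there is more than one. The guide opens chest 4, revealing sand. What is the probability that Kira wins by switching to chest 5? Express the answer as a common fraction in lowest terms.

5/24

Apply Bayes' rule, conditioning on where the ruby actually is.
If it is in any of chests 1, 2, 3, and 5 (prior 1/6 each): the guide has 4 equally likely choices, so probability 1/4; weight (1/6)·(1/4) = 1/24 each.
If it is in chest 4 (prior 1/6): the guide opened chest 4, so this case is ruled out; weight (1/6)·0 = 0.
If it is in chest 6 (prior 1/6): the guide has 5 equally likely choices, so probability 1/5; weight (1/6)·(1/5) = 1/30.
The weights sum to 1/5.
So P(the ruby in chest 5 | the guide opened chest 4) = (1/24) / (1/5) = 5/24.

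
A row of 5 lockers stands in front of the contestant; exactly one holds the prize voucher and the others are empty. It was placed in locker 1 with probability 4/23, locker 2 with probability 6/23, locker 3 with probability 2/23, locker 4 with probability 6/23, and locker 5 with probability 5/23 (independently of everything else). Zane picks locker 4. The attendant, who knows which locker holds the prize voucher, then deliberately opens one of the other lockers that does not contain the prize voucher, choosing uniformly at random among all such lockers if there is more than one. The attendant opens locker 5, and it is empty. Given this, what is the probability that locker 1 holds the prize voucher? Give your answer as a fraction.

8/33

Apply Bayes' rule, conditioning on where the prize voucher actually is.
If it is in locker 1 (prior 4/23): the attendant has 3 equally likely choices, so probability 1/3; weight (4/23)·(1/3) = 4/69.
If it is in locker 2 (prior 6/23): the attendant has 3 equally likely choices, so probability 1/3; weight (6/23)·(1/3) = 2/23.
If it is in locker 3 (prior 2/23): the attendant has 3 equally likely choices, so probability 1/3; weight (2/23)·(1/3) = 2/69.
If it is in locker 4 (prior 6/23): the attendant has 4 equally likely choices, so probability 1/4; weight (6/23)·(1/4) = 3/46.
If it is in locker 5 (prior 5/23): the attendant opened locker 5, so this case is ruled out; weight (5/23)·0 = 0.
The weights sum to 11/46.
So P(the prize voucher in locker 1 | the attendant opened locker 5) = (4/69) / (11/46) = 8/33.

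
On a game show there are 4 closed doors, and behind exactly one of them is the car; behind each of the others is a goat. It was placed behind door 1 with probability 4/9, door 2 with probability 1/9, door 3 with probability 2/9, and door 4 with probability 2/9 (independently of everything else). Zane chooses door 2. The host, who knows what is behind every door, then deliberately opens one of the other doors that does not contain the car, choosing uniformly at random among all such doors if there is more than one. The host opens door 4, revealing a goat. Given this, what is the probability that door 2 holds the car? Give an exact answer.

Condition on the true location of the car.
If it is behind door 1 (prior 4/9): the host has 2 equally likely choices, so probability 1/2; weight (4/9)·(1/2) = 2/9.
If it is behind door 2 (prior 1/9): the host has 3 equally likely choices, so probability 1/3; weight (1/9)·(1/3) = 1/27.
If it is behind door 3 (prior 2/9): the host has 2 equally likely choices, so probability 1/2; weight (2/9)·(1/2) = 1/9.
If it is behind door 4 (prior 2/9): the host opened door 4, so this case is ruled out; weight (2/9)·0 = 0.
The weights sum to 10/27.
So P(the car behind door 2 | the host opened door 4) = (1/27) / (10/27) = 1/10.

1/10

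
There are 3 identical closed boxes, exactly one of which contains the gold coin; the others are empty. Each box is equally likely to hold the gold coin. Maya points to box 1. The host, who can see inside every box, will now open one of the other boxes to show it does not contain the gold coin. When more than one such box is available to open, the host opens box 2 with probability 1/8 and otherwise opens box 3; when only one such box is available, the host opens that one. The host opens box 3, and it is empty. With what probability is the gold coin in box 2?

8/15

Consider each possible location of the gold coin in turn.
If it is in box 1 (prior 1/3): box 2 is available but not opened, probability 7/8; weight (1/3)·(7/8) = 7/24.
If it is in box 2 (prior 1/3): only box 3 is available, probability 1; weight (1/3)·1 = 1/3.
If it is in box 3 (prior 1/3): the host opened box 3, so this case is ruled out; weight (1/3)·0 = 0.
The weights sum to 5/8.
So P(the gold coin in box 2 | the host opened box 3) = (1/3) / (5/8) = 8/15.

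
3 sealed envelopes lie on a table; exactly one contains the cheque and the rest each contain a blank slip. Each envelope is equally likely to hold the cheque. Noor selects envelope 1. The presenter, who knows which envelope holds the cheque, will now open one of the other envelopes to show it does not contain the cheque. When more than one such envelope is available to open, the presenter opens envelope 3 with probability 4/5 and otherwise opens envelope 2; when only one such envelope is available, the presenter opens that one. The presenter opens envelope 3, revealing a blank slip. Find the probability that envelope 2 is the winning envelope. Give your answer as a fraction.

5/9

Consider each possible location of the cheque in turn.
If it is in envelope 1 (prior 1/3): envelope 3 is available, opened with probability 4/5; weight (1/3)·(4/5) = 4/15.
If it is in envelope 2 (prior 1/3): only envelope 3 is available, probability 1; weight (1/3)·1 = 1/3.
If it is in envelope 3 (prior 1/3): the presenter opened envelope 3, so this case is ruled out; weight (1/3)·0 = 0.
The weights sum to 3/5.
So P(the cheque in envelope 2 | the presenter opened envelope 3) = (1/3) / (3/5) = 5/9.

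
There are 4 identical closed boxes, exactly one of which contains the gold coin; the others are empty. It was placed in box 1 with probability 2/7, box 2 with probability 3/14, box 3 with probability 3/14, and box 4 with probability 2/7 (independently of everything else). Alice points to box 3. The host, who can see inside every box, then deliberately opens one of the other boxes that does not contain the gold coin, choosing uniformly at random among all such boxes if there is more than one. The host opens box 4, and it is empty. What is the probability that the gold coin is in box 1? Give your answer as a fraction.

4/9

Apply Bayes' rule, conditioning on where the gold coin actually is.
If it is in box 1 (prior 2/7): the host has 2 equally likely choices, so probability 1/2; weight (2/7)·(1/2) = 1/7.
If it is in box 2 (prior 3/14): the host has 2 equally likely choices, so probability 1/2; weight (3/14)·(1/2) = 3/28.
If it is in box 3 (prior 3/14): the host has 3 equally likely choices, so probability 1/3; weight (3/14)·(1/3) = 1/14.
If it is in box 4 (prior 2/7): the host opened box 4, so this case is ruled out; weight (2/7)·0 = 0.
The weights sum to 9/28.
So P(the gold coin in box 1 | the host opened box 4) = (1/7) / (9/28) = 4/9.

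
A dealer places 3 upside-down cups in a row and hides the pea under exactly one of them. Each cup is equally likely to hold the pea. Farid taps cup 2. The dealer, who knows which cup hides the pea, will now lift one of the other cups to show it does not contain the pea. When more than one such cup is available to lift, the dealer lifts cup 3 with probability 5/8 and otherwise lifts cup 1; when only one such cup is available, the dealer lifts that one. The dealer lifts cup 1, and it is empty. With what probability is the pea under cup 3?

Condition on the true location of the pea.
If it is under cup 1 (prior 1/3): the dealer opened cup 1, so this case is ruled out; weight (1/3)·0 = 0.
If it is under cup 2 (prior 1/3): cup 3 is available but not opened, probability 3/8; weight (1/3)·(3/8) = 1/8.
If it is under cup 3 (prior 1/3): only cup 1 is available, probability 1; weight (1/3)·1 = 1/3.
The weights sum to 11/24.
So P(the pea under cup 3 | the dealer opened cup 1) = (1/3) / (11/24) = 8/11.

8/11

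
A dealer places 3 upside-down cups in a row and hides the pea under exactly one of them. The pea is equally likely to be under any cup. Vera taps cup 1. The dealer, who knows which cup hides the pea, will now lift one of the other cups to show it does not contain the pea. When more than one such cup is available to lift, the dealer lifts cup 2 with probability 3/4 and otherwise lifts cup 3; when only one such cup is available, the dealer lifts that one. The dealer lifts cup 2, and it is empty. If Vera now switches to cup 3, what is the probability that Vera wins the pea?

4/7

Apply Bayes' rule, conditioning on where the pea actually is.
If it is under cup 1 (prior 1/3): cup 2 is available, opened with probability 3/4; weight (1/3)·(3/4) = 1/4.
If it is under cup 2 (prior 1/3): the dealer opened cup 2, so this case is ruled out; weight (1/3)·0 = 0.
If it is under cup 3 (prior 1/3): only cup 2 is available, probability 1; weight (1/3)·1 = 1/3.
The weights sum to 7/12.
So P(the pea under cup 3 | the dealer opened cup 2) = (1/3) / (7/12) = 4/7.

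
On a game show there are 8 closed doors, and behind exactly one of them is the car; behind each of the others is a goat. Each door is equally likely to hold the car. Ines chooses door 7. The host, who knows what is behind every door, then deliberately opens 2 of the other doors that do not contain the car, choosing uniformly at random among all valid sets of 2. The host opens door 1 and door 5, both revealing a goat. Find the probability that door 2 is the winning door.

Consider each possible location of the car in turn.
If it is behind either of doors 1 and 5 (prior 1/8 each): that door was opened and seen not to hold the prize — ruled out; weight (1/8)·0 = 0 each.
If it is behind any of doors 2, 3, 4, 6, and 8 (prior 1/8 each): the host has 15 equally likely choices, so probability 1/15; weight (1/8)·(1/15) = 1/120 each.
If it is behind door 7 (prior 1/8): the host has 21 equally likely choices, so probability 1/21; weight (1/8)·(1/21) = 1/168.
The weights sum to 1/21.
So P(the car behind door 2 | the host opened door 1 and door 5) = (1/120) / (1/21) = 7/40.

7/40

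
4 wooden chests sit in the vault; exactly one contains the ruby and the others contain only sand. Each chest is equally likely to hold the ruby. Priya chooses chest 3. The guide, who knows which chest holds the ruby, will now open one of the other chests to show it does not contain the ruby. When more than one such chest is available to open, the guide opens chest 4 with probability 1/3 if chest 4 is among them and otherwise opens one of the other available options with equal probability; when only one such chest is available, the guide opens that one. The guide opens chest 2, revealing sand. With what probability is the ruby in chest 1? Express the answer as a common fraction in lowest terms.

Consider each possible location of the ruby in turn.
If it is in chest 1 (prior 1/4): chest 4 is available but not opened, probability 2/3; weight (1/4)·(2/3) = 1/6.
If it is in chest 2 (prior 1/4): the guide opened chest 2, so this case is ruled out; weight (1/4)·0 = 0.
If it is in chest 3 (prior 1/4): chest 4 is available but not opened; chest 2 gets probability (1 − 1/3)/2 = 1/3; weight (1/4)·(1/3) = 1/12.
If it is in chest 4 (prior 1/4): chest 4 holds the prize so is unavailable; the guide chooses uniformly among the 2 others, probability 1/2; weight (1/4)·(1/2) = 1/8.
The weights sum to 3/8.
So P(the ruby in chest 1 | the guide opened chest 2) = (1/6) / (3/8) = 4/9.

4/9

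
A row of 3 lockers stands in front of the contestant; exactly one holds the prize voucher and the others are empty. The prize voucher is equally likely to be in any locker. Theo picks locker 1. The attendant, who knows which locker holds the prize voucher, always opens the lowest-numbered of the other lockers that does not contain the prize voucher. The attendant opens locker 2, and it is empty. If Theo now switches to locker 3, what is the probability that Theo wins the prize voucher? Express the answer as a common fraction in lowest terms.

1/2

Consider each possible location of the prize voucher in turn.
If it is in either of lockers 1 and 3 (prior 1/3 each): locker 2 is the lowest-numbered option available, probability 1; weight (1/3)·1 = 1/3 each.
If it is in locker 2 (prior 1/3): the attendant opened locker 2, so this case is ruled out; weight (1/3)·0 = 0.
The weights sum to 2/3.
So P(the prize voucher in locker 3 | the attendant opened locker 2) = (1/3) / (2/3) = 1/2.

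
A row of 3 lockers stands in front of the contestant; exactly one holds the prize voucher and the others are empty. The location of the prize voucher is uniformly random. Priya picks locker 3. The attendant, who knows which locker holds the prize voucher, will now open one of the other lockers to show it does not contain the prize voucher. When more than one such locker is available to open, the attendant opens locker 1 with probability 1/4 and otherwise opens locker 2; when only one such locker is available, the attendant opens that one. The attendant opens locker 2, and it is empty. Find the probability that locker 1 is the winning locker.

Consider each possible location of the prize voucher in turn.
If it is in locker 1 (prior 1/3): only locker 2 is available, probability 1; weight (1/3)·1 = 1/3.
If it is in locker 2 (prior 1/3): the attendant opened locker 2, so this case is ruled out; weight (1/3)·0 = 0.
If it is in locker 3 (prior 1/3): locker 1 is available but not opened, probability 3/4; weight (1/3)·(3/4) = 1/4.
The weights sum to 7/12.
So P(the prize voucher in locker 1 | the attendant opened locker 2) = (1/3) / (7/12) = 4/7.

4/7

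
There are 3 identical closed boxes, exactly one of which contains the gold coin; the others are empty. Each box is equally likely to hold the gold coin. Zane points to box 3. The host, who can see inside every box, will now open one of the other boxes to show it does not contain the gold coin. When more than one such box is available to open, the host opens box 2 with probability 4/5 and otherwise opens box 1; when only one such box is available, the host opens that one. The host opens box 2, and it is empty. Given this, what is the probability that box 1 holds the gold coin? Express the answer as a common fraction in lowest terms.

Consider each possible location of the gold coin in turn.
If it is in box 1 (prior 1/3): only box 2 is available, probability 1; weight (1/3)·1 = 1/3.
If it is in box 2 (prior 1/3): the host opened box 2, so this case is ruled out; weight (1/3)·0 = 0.
If it is in box 3 (prior 1/3): box 2 is available, opened with probability 4/5; weight (1/3)·(4/5) = 4/15.
The weights sum to 3/5.
So P(the gold coin in box 1 | the host opened box 2) = (1/3) / (3/5) = 5/9.

5/9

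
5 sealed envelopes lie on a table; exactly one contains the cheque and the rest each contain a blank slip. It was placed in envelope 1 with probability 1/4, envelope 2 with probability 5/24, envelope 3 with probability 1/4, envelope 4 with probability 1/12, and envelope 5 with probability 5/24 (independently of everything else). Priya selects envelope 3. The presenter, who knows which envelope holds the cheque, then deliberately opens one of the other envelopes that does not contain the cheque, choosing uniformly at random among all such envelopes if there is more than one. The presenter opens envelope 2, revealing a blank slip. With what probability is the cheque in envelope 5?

2/7

Condition on the true location of the cheque.
If it is in envelope 1 (prior 1/4): the presenter has 3 equally likely choices, so probability 1/3; weight (1/4)·(1/3) = 1/12.
If it is in envelope 2 (prior 5/24): the presenter opened envelope 2, so this case is ruled out; weight (5/24)·0 = 0.
If it is in envelope 3 (prior 1/4): the presenter has 4 equally likely choices, so probability 1/4; weight (1/4)·(1/4) = 1/16.
If it is in envelope 4 (prior 1/12): the presenter has 3 equally likely choices, so probability 1/3; weight (1/12)·(1/3) = 1/36.
If it is in envelope 5 (prior 5/24): the presenter has 3 equally likely choices, so probability 1/3; weight (5/24)·(1/3) = 5/72.
The weights sum to 35/144.
So P(the cheque in envelope 5 | the presenter opened envelope 2) = (5/72) / (35/144) = 2/7.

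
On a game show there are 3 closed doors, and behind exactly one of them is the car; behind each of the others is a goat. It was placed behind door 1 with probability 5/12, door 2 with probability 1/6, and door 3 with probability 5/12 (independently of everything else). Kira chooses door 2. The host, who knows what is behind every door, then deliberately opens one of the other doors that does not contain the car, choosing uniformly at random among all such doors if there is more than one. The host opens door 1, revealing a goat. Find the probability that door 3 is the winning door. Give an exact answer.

Apply Bayes' rule, conditioning on where the car actually is.
If it is behind door 1 (prior 5/12): the host opened door 1, so this case is ruled out; weight (5/12)·0 = 0.
If it is behind door 2 (prior 1/6): the host has 2 equally likely choices, so probability 1/2; weight (1/6)·(1/2) = 1/12.
If it is behind door 3 (prior 5/12): the host has no choice, probability 1; weight (5/12)·1 = 5/12.
The weights sum to 1/2.
So P(the car behind door 3 | the host opened door 1) = (5/12) / (1/2) = 5/6.

5/6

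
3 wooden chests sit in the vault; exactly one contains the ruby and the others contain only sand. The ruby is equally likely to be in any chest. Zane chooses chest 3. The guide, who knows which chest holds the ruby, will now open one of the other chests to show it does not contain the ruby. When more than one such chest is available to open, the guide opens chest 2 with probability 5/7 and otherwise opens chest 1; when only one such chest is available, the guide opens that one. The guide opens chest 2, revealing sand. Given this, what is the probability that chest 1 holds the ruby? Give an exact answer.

7/12

Consider each possible location of the ruby in turn.
If it is in chest 1 (prior 1/3): only chest 2 is available, probability 1; weight (1/3)·1 = 1/3.
If it is in chest 2 (prior 1/3): the guide opened chest 2, so this case is ruled out; weight (1/3)·0 = 0.
If it is in chest 3 (prior 1/3): chest 2 is available, opened with probability 5/7; weight (1/3)·(5/7) = 5/21.
The weights sum to 4/7.
So P(the ruby in chest 1 | the guide opened chest 2) = (1/3) / (4/7) = 7/12.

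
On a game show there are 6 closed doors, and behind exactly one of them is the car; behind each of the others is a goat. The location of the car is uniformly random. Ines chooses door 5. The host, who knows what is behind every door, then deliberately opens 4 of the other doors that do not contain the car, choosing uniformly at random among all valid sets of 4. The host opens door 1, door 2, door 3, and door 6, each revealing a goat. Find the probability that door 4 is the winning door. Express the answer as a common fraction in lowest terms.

Condition on the true location of the car.
If it is behind any of doors 1, 2, 3, and 6 (prior 1/6 each): that door was opened and seen not to hold the prize — ruled out; weight (1/6)·0 = 0 each.
If it is behind door 4 (prior 1/6): the host has no choice, probability 1; weight (1/6)·1 = 1/6.
If it is behind door 5 (prior 1/6): the host has 5 equally likely choices, so probability 1/5; weight (1/6)·(1/5) = 1/30.
The weights sum to 1/5.
So P(the car behind door 4 | the host opened door 1, door 2, door 3, and door 6) = (1/6) / (1/5) = 5/6.

5/6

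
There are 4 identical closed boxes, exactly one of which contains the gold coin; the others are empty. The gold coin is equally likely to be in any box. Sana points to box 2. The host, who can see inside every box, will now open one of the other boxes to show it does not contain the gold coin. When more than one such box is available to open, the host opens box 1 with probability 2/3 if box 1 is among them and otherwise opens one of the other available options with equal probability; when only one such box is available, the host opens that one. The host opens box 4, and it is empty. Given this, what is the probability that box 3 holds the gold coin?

1/3

Condition on the true location of the gold coin.
If it is in box 1 (prior 1/4): box 1 holds the prize so is unavailable; the host chooses uniformly among the 2 others, probability 1/2; weight (1/4)·(1/2) = 1/8.
If it is in box 2 (prior 1/4): box 1 is available but not opened; box 4 gets probability (1 − 2/3)/2 = 1/6; weight (1/4)·(1/6) = 1/24.
If it is in box 3 (prior 1/4): box 1 is available but not opened, probability 1/3; weight (1/4)·(1/3) = 1/12.
If it is in box 4 (prior 1/4): the host opened box 4, so this case is ruled out; weight (1/4)·0 = 0.
The weights sum to 1/4.
So P(the gold coin in box 3 | the host opened box 4) = (1/12) / (1/4) = 1/3.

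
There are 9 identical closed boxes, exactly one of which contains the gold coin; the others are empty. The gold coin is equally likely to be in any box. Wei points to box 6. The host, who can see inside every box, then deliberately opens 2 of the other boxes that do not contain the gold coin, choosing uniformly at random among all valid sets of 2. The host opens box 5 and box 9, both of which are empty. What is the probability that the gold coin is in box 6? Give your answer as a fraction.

1/9

Apply Bayes' rule, conditioning on where the gold coin actually is.
If it is in any of boxes 1, 2, 3, 4, 7, and 8 (prior 1/9 each): the host has 21 equally likely choices, so probability 1/21; weight (1/9)·(1/21) = 1/189 each.
If it is in either of boxes 5 and 9 (prior 1/9 each): that box was opened and seen not to hold the prize — ruled out; weight (1/9)·0 = 0 each.
If it is in box 6 (prior 1/9): the host has 28 equally likely choices, so probability 1/28; weight (1/9)·(1/28) = 1/252.
The weights sum to 1/28.
So P(the gold coin in box 6 | the host opened box 5 and box 9) = (1/252) / (1/28) = 1/9.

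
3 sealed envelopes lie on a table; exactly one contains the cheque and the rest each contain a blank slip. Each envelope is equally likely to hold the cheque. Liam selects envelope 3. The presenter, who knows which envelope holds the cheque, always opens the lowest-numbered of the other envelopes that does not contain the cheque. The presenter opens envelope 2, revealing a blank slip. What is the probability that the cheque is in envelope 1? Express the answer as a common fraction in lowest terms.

1

Consider each possible location of the cheque in turn.
If it is in envelope 1 (prior 1/3): envelope 2 is the lowest-numbered option available, probability 1; weight (1/3)·1 = 1/3.
If it is in envelope 2 (prior 1/3): the presenter opened envelope 2, so this case is ruled out; weight (1/3)·0 = 0.
If it is in envelope 3 (prior 1/3): the presenter would have opened envelope 1 instead, probability 0; weight (1/3)·0 = 0.
The weights sum to 1/3.
So P(the cheque in envelope 1 | the presenter opened envelope 2) = (1/3) / (1/3) = 1.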